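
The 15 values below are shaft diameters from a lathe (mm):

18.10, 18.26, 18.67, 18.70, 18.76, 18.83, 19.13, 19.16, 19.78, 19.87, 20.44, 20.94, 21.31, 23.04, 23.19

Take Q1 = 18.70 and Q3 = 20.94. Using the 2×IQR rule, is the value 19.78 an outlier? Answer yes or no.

IQR = Q3 − Q1 = 20.94 − 18.70 = 2.24.
Lower fence = Q1 − 2·IQR = 18.70 − 4.48 = 14.22.
Upper fence = Q3 + 2·IQR = 20.94 + 4.48 = 25.42.
19.78 lies within [14.22, 25.42].

no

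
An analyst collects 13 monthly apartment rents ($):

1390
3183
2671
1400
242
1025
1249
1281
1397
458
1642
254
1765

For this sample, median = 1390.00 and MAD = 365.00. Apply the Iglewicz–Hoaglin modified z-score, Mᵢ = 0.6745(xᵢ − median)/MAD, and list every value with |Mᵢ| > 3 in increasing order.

|Mᵢ| > 3 ⇔ |xᵢ − 1390.00| > 3·365.00/0.6745 = 1623.42.
So outliers lie outside [-233.42, 3013.42].
3183: M = 3.31 → outlier.

3183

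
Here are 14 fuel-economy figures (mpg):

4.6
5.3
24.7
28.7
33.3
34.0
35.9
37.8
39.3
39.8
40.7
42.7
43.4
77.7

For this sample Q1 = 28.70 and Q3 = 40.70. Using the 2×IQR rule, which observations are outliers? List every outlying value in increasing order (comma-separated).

IQR = Q3 − Q1 = 40.70 − 28.70 = 12.00.
Lower fence = Q1 − 2·IQR = 28.70 − 24.00 = 4.70.
Upper fence = Q3 + 2·IQR = 40.70 + 24.00 = 64.70.
4.6 < 4.70 → outlier.
77.7 > 64.70 → outlier.
All remaining values lie within [4.70, 64.70].

4.6, 77.7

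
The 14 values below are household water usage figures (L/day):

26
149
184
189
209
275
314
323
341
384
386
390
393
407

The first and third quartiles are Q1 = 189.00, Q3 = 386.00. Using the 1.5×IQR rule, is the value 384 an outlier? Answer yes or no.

no

IQR = Q3 − Q1 = 386.00 − 189.00 = 197.00.
Lower fence = Q1 − 1.5·IQR = 189.00 − 295.50 = -106.50.
Upper fence = Q3 + 1.5·IQR = 386.00 + 295.50 = 681.50.
384 lies within [-106.50, 681.50].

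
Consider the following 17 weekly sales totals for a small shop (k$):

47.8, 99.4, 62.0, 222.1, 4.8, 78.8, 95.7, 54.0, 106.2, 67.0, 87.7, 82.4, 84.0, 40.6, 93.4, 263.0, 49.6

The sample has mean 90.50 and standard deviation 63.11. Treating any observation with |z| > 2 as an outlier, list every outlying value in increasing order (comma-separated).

222.1, 263.0

Cutoffs at x̄ ± 2s: 90.50 ± 2·63.11 = [-35.72, 216.72].
222.1: z = 2.09, |z| > 2 → outlier.
263.0: z = 2.73, |z| > 2 → outlier.
Every other value lies within [-35.72, 216.72].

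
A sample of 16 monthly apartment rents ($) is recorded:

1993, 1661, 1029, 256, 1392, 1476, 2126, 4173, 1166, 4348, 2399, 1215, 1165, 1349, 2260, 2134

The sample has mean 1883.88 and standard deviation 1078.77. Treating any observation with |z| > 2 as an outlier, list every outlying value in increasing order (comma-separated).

Cutoffs at x̄ ± 2s: 1883.88 ± 2·1078.77 = [-273.66, 4041.42].
4173: z = 2.12, |z| > 2 → outlier.
4348: z = 2.28, |z| > 2 → outlier.
Every other value lies within [-273.66, 4041.42].

4173, 4348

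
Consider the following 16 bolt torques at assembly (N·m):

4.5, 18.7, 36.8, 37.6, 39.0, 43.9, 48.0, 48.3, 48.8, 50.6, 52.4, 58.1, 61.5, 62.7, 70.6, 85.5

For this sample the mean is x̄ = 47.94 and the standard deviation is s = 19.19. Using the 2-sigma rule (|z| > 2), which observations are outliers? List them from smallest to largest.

Cutoffs at x̄ ± 2s: 47.94 ± 2·19.19 = [9.56, 86.32].
4.5: z = -2.26, |z| > 2 → outlier.
Every other value lies within [9.56, 86.32].

4.5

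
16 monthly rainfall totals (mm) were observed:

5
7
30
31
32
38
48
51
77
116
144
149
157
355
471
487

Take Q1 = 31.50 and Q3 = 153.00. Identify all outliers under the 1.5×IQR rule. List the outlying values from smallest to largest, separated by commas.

IQR = Q3 − Q1 = 153.00 − 31.50 = 121.50.
Lower fence = Q1 − 1.5·IQR = 31.50 − 182.25 = -150.75.
Upper fence = Q3 + 1.5·IQR = 153.00 + 182.25 = 335.25.
355 > 335.25 → outlier.
471 > 335.25 → outlier.
487 > 335.25 → outlier.
All remaining values lie within [-150.75, 335.25].

355, 471, 487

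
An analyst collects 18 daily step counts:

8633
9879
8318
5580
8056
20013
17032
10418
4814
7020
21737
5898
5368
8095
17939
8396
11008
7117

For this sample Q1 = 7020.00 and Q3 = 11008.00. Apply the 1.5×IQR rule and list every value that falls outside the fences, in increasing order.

IQR = Q3 − Q1 = 11008.00 − 7020.00 = 3988.00.
Lower fence = Q1 − 1.5·IQR = 7020.00 − 5982.00 = 1038.00.
Upper fence = Q3 + 1.5·IQR = 11008.00 + 5982.00 = 16990.00.
17032 > 16990.00 → outlier.
17939 > 16990.00 → outlier.
20013 > 16990.00 → outlier.
21737 > 16990.00 → outlier.
All remaining values lie within [1038.00, 16990.00].

17032, 17939, 20013, 21737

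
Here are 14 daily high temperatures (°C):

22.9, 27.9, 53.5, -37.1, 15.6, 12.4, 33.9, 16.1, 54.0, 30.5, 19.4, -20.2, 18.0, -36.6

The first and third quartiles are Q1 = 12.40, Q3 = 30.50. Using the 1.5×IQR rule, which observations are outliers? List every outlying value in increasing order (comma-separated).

-37.1, -36.6, -20.2

IQR = Q3 − Q1 = 30.50 − 12.40 = 18.10.
Lower fence = Q1 − 1.5·IQR = 12.40 − 27.15 = -14.75.
Upper fence = Q3 + 1.5·IQR = 30.50 + 27.15 = 57.65.
-37.1 < -14.75 → outlier.
-36.6 < -14.75 → outlier.
-20.2 < -14.75 → outlier.
All remaining values lie within [-14.75, 57.65].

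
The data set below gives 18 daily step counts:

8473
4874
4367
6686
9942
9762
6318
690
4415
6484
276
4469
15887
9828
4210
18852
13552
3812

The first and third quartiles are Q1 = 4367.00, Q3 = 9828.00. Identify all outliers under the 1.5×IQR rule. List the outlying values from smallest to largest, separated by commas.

IQR = Q3 − Q1 = 9828.00 − 4367.00 = 5461.00.
Lower fence = Q1 − 1.5·IQR = 4367.00 − 8191.50 = -3824.50.
Upper fence = Q3 + 1.5·IQR = 9828.00 + 8191.50 = 18019.50.
18852 > 18019.50 → outlier.
All remaining values lie within [-3824.50, 18019.50].

18852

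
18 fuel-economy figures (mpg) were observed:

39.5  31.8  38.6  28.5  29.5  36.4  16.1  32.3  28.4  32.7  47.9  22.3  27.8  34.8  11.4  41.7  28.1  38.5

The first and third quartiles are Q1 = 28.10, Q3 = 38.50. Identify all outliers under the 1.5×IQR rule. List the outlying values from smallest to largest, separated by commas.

IQR = Q3 − Q1 = 38.50 − 28.10 = 10.40.
Lower fence = Q1 − 1.5·IQR = 28.10 − 15.60 = 12.50.
Upper fence = Q3 + 1.5·IQR = 38.50 + 15.60 = 54.10.
11.4 < 12.50 → outlier.
All remaining values lie within [12.50, 54.10].

11.4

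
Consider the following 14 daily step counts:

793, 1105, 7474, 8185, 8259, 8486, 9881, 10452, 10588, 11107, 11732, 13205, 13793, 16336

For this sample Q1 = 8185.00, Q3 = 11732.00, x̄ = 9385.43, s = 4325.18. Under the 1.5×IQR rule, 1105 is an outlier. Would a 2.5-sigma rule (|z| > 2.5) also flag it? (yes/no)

no

z = (1105 − 9385.43) / 4325.18 = -1.91.
|z| = 1.91 ≤ 2.5.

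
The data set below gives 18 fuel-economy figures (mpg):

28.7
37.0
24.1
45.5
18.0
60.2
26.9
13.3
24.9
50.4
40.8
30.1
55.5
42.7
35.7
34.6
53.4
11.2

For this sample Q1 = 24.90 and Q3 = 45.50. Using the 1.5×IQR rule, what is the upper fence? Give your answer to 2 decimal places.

IQR = Q3 − Q1 = 45.50 − 24.90 = 20.60.
Lower fence = Q1 − 1.5·IQR = 24.90 − 30.90 = -6.00.
Upper fence = Q3 + 1.5·IQR = 45.50 + 30.90 = 76.40.

76.40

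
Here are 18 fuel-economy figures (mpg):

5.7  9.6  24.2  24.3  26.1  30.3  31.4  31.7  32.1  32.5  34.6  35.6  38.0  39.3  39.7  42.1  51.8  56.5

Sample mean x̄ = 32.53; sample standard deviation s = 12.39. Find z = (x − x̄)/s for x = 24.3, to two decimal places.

z = (24.3 − 32.53) / 12.39 = -0.66.

-0.66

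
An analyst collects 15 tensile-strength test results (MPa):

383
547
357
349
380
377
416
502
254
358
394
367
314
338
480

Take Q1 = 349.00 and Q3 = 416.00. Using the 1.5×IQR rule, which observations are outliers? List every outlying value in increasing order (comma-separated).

IQR = Q3 − Q1 = 416.00 − 349.00 = 67.00.
Lower fence = Q1 − 1.5·IQR = 349.00 − 100.50 = 248.50.
Upper fence = Q3 + 1.5·IQR = 416.00 + 100.50 = 516.50.
547 > 516.50 → outlier.
All remaining values lie within [248.50, 516.50].

547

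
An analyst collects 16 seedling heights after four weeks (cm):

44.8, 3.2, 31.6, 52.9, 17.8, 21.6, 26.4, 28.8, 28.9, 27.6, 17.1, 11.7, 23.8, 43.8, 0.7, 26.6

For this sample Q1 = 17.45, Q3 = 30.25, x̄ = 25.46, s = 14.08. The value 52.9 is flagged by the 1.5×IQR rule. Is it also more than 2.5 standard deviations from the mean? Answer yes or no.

z = (52.9 − 25.46) / 14.08 = 1.95.
|z| = 1.95 ≤ 2.5.

no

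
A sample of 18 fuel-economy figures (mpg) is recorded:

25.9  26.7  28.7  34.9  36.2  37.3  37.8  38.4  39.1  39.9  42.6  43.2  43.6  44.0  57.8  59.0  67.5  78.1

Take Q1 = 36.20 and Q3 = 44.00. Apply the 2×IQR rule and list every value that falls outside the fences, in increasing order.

67.5, 78.1

IQR = Q3 − Q1 = 44.00 − 36.20 = 7.80.
Lower fence = Q1 − 2·IQR = 36.20 − 15.60 = 20.60.
Upper fence = Q3 + 2·IQR = 44.00 + 15.60 = 59.60.
67.5 > 59.60 → outlier.
78.1 > 59.60 → outlier.
All remaining values lie within [20.60, 59.60].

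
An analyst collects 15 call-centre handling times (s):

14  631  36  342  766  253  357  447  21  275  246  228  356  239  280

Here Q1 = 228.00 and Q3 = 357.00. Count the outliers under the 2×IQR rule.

2

IQR = 129.00; fences at 228.00 − 258.00 = -30.00 and 357.00 + 258.00 = 615.00.
Outside the cutoffs: 631, 766.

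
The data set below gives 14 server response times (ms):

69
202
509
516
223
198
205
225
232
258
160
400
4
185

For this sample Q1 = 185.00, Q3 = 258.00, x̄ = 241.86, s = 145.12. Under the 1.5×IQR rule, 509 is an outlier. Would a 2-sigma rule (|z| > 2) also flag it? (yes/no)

z = (509 − 241.86) / 145.12 = 1.84.
|z| = 1.84 ≤ 2.

no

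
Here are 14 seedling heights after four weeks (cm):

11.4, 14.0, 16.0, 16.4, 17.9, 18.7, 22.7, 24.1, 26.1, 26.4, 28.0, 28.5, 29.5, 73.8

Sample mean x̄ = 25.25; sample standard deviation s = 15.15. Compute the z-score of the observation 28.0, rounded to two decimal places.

0.18

z = (28.0 − 25.25) / 15.15 = 0.18.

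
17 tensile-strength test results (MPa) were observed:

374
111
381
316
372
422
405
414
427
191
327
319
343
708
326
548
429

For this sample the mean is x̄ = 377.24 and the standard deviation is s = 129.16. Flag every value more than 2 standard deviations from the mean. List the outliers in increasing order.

111, 708

Cutoffs at x̄ ± 2s: 377.24 ± 2·129.16 = [118.92, 635.56].
111: z = -2.06, |z| > 2 → outlier.
708: z = 2.56, |z| > 2 → outlier.
Every other value lies within [118.92, 635.56].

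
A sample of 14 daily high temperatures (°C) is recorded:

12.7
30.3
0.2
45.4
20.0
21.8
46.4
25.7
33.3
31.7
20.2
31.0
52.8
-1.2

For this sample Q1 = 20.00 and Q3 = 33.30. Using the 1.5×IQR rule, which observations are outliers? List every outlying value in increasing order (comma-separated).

IQR = Q3 − Q1 = 33.30 − 20.00 = 13.30.
Lower fence = Q1 − 1.5·IQR = 20.00 − 19.95 = 0.05.
Upper fence = Q3 + 1.5·IQR = 33.30 + 19.95 = 53.25.
-1.2 < 0.05 → outlier.
All remaining values lie within [0.05, 53.25].

-1.2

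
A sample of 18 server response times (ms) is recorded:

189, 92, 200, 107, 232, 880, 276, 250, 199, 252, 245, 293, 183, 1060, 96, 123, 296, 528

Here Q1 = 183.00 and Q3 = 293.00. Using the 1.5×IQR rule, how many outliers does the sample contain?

3

IQR = 110.00; fences at 183.00 − 165.00 = 18.00 and 293.00 + 165.00 = 458.00.
Outside the cutoffs: 528, 880, 1060.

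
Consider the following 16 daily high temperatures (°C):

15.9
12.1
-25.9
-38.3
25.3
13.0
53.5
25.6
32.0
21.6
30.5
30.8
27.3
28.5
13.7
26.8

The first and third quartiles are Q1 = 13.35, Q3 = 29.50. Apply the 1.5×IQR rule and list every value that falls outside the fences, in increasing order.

-38.3, -25.9

IQR = Q3 − Q1 = 29.50 − 13.35 = 16.15.
Lower fence = Q1 − 1.5·IQR = 13.35 − 24.225 = -10.875.
Upper fence = Q3 + 1.5·IQR = 29.50 + 24.225 = 53.725.
-38.3 < -10.875 → outlier.
-25.9 < -10.875 → outlier.
All remaining values lie within [-10.875, 53.725].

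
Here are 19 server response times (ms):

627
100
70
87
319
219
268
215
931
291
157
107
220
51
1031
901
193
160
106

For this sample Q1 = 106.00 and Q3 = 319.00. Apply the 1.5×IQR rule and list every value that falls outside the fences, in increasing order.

IQR = Q3 − Q1 = 319.00 − 106.00 = 213.00.
Lower fence = Q1 − 1.5·IQR = 106.00 − 319.50 = -213.50.
Upper fence = Q3 + 1.5·IQR = 319.00 + 319.50 = 638.50.
901 > 638.50 → outlier.
931 > 638.50 → outlier.
1031 > 638.50 → outlier.
All remaining values lie within [-213.50, 638.50].

901, 931, 1031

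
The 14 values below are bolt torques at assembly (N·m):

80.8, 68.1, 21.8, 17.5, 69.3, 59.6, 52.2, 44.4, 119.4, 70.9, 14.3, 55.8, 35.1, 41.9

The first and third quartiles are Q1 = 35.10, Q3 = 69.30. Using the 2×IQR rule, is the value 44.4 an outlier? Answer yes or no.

no

IQR = Q3 − Q1 = 69.30 − 35.10 = 34.20.
Lower fence = Q1 − 2·IQR = 35.10 − 68.40 = -33.30.
Upper fence = Q3 + 2·IQR = 69.30 + 68.40 = 137.70.
44.4 lies within [-33.30, 137.70].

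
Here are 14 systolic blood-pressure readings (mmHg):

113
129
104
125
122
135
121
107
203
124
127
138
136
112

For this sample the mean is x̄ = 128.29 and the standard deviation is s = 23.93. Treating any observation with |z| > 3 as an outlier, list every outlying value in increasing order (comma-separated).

203

Cutoffs at x̄ ± 3s: 128.29 ± 3·23.93 = [56.50, 200.08].
203: z = 3.12, |z| > 3 → outlier.
Every other value lies within [56.50, 200.08].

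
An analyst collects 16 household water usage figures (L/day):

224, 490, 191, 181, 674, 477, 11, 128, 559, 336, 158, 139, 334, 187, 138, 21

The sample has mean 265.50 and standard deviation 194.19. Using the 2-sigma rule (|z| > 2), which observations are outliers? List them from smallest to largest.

Cutoffs at x̄ ± 2s: 265.50 ± 2·194.19 = [-122.88, 653.88].
674: z = 2.10, |z| > 2 → outlier.
Every other value lies within [-122.88, 653.88].

674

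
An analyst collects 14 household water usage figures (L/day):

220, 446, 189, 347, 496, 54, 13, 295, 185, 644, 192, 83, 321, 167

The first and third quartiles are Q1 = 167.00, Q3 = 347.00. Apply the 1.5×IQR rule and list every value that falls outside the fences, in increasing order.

644

IQR = Q3 − Q1 = 347.00 − 167.00 = 180.00.
Lower fence = Q1 − 1.5·IQR = 167.00 − 270.00 = -103.00.
Upper fence = Q3 + 1.5·IQR = 347.00 + 270.00 = 617.00.
644 > 617.00 → outlier.
All remaining values lie within [-103.00, 617.00].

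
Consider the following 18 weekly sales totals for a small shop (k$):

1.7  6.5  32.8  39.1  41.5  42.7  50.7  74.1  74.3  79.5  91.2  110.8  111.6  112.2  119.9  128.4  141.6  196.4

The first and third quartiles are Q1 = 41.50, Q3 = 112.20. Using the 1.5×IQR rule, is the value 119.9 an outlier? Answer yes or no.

no

IQR = Q3 − Q1 = 112.20 − 41.50 = 70.70.
Lower fence = Q1 − 1.5·IQR = 41.50 − 106.05 = -64.55.
Upper fence = Q3 + 1.5·IQR = 112.20 + 106.05 = 218.25.
119.9 lies within [-64.55, 218.25].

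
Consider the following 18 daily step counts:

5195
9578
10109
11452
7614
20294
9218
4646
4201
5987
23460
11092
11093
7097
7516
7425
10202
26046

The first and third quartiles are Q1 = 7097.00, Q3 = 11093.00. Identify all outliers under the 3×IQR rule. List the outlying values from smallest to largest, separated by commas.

23460, 26046

IQR = Q3 − Q1 = 11093.00 − 7097.00 = 3996.00.
Lower fence = Q1 − 3·IQR = 7097.00 − 11988.00 = -4891.00.
Upper fence = Q3 + 3·IQR = 11093.00 + 11988.00 = 23081.00.
23460 > 23081.00 → outlier.
26046 > 23081.00 → outlier.
All remaining values lie within [-4891.00, 23081.00].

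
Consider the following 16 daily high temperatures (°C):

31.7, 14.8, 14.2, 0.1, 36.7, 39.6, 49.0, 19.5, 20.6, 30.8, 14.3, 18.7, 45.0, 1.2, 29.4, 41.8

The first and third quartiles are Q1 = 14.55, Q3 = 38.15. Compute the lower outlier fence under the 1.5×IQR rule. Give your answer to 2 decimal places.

-20.85

IQR = Q3 − Q1 = 38.15 − 14.55 = 23.60.
Lower fence = Q1 − 1.5·IQR = 14.55 − 35.40 = -20.85.
Upper fence = Q3 + 1.5·IQR = 38.15 + 35.40 = 73.55.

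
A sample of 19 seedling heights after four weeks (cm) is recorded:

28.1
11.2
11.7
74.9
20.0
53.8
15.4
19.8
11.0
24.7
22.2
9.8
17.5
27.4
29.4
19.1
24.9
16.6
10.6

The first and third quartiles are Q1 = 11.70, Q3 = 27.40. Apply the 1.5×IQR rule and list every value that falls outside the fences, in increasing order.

IQR = Q3 − Q1 = 27.40 − 11.70 = 15.70.
Lower fence = Q1 − 1.5·IQR = 11.70 − 23.55 = -11.85.
Upper fence = Q3 + 1.5·IQR = 27.40 + 23.55 = 50.95.
53.8 > 50.95 → outlier.
74.9 > 50.95 → outlier.
All remaining values lie within [-11.85, 50.95].

53.8, 74.9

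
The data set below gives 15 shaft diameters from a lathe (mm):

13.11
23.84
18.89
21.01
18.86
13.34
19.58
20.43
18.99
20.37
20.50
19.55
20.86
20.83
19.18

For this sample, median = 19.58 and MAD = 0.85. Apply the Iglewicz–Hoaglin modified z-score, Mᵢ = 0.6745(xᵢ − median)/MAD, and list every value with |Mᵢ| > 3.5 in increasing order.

|Mᵢ| > 3.5 ⇔ |xᵢ − 19.58| > 3.5·0.85/0.6745 = 4.41.
So outliers lie outside [15.17, 23.99].
13.11: M = -5.13 → outlier.
13.34: M = -4.95 → outlier.

13.11, 13.34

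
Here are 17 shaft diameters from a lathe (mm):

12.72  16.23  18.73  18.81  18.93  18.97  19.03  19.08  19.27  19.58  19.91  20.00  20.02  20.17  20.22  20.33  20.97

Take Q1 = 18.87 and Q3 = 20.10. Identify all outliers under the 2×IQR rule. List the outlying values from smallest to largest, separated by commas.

12.72, 16.23

IQR = Q3 − Q1 = 20.10 − 18.87 = 1.23.
Lower fence = Q1 − 2·IQR = 18.87 − 2.46 = 16.41.
Upper fence = Q3 + 2·IQR = 20.10 + 2.46 = 22.56.
12.72 < 16.41 → outlier.
16.23 < 16.41 → outlier.
All remaining values lie within [16.41, 22.56].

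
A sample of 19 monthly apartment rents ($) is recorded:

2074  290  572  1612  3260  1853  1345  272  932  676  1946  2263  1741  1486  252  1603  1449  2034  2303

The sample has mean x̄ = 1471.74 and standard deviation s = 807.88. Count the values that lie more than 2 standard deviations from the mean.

1

Cutoffs: x̄ ± 2s = [-144.02, 3087.50].
Outside the cutoffs: 3260.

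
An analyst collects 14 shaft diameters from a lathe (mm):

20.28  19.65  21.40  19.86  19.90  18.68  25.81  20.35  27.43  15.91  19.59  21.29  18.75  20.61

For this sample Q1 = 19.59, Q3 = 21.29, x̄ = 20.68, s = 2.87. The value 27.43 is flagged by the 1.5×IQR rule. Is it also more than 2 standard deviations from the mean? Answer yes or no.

yes

z = (27.43 − 20.68) / 2.87 = 2.35.
|z| = 2.35 > 2.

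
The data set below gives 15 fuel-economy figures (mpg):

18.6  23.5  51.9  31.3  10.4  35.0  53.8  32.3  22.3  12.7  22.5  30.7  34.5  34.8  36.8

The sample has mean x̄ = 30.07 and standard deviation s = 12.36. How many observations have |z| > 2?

Cutoffs: x̄ ± 2s = [5.35, 54.79].
Every value lies within the cutoffs.

0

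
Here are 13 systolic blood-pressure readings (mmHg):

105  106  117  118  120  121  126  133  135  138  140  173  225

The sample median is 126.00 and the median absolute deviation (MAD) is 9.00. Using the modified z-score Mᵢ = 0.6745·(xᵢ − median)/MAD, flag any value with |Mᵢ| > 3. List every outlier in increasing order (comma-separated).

173, 225

|Mᵢ| > 3 ⇔ |xᵢ − 126.00| > 3·9.00/0.6745 = 40.03.
So outliers lie outside [85.97, 166.03].
173: M = 3.52 → outlier.
225: M = 7.42 → outlier.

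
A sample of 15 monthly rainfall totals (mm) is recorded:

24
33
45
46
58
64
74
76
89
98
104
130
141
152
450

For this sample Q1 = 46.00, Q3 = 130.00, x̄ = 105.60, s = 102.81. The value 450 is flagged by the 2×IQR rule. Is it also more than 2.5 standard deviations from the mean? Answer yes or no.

yes

z = (450 − 105.60) / 102.81 = 3.35.
|z| = 3.35 > 2.5.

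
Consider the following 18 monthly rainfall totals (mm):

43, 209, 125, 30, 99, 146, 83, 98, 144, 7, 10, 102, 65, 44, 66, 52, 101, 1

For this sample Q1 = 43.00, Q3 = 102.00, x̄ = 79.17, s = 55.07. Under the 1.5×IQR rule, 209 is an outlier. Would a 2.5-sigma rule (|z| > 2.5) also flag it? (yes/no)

z = (209 − 79.17) / 55.07 = 2.36.
|z| = 2.36 ≤ 2.5.

no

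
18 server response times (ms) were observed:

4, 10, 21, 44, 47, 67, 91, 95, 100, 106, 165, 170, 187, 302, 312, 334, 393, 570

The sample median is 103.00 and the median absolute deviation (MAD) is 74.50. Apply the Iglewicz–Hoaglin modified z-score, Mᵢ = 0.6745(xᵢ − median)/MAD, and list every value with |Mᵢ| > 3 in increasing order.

570

|Mᵢ| > 3 ⇔ |xᵢ − 103.00| > 3·74.50/0.6745 = 331.36.
So outliers lie outside [-228.36, 434.36].
570: M = 4.23 → outlier.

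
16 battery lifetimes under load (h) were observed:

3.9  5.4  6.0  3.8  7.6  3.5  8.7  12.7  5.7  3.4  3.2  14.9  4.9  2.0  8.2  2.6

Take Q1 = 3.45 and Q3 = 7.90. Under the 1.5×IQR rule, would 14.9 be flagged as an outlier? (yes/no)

yes

IQR = Q3 − Q1 = 7.90 − 3.45 = 4.45.
Lower fence = Q1 − 1.5·IQR = 3.45 − 6.675 = -3.225.
Upper fence = Q3 + 1.5·IQR = 7.90 + 6.675 = 14.575.
14.9 lies above the upper fence.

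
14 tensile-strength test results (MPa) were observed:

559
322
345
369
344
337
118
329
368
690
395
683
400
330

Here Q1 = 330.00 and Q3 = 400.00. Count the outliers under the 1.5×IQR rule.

4

IQR = 70.00; fences at 330.00 − 105.00 = 225.00 and 400.00 + 105.00 = 505.00.
Outside the cutoffs: 118, 559, 683, 690.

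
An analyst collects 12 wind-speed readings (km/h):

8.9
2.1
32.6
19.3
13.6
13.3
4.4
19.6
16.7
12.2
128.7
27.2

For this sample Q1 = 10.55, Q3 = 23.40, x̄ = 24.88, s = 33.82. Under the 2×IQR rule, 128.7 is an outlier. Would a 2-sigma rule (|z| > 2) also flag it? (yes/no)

yes

z = (128.7 − 24.88) / 33.82 = 3.07.
|z| = 3.07 > 2.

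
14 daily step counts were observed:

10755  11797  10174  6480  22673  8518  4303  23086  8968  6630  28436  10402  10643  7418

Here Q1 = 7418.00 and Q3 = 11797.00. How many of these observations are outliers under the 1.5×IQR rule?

3

IQR = 4379.00; fences at 7418.00 − 6568.50 = 849.50 and 11797.00 + 6568.50 = 18365.50.
Outside the cutoffs: 22673, 23086, 28436.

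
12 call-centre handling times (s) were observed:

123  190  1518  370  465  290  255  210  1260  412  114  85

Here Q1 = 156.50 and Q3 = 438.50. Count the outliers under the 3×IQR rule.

1

IQR = 282.00; fences at 156.50 − 846.00 = -689.50 and 438.50 + 846.00 = 1284.50.
Outside the cutoffs: 1518.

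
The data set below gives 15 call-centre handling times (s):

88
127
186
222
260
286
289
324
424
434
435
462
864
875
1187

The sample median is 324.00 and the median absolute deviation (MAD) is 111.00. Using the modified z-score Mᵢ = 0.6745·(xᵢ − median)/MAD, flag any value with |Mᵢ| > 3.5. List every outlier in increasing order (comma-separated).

1187

|Mᵢ| > 3.5 ⇔ |xᵢ − 324.00| > 3.5·111.00/0.6745 = 575.98.
So outliers lie outside [-251.98, 899.98].
1187: M = 5.24 → outlier.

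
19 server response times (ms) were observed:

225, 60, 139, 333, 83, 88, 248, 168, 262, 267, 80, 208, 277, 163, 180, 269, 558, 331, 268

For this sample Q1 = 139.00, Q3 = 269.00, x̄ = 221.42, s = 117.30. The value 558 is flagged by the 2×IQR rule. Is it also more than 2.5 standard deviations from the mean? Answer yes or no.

yes

z = (558 − 221.42) / 117.30 = 2.87.
|z| = 2.87 > 2.5.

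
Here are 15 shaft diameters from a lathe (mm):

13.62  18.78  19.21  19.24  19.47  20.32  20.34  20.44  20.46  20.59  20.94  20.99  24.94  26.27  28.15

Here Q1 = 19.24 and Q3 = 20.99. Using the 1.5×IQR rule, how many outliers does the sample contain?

IQR = 1.75; fences at 19.24 − 2.625 = 16.615 and 20.99 + 2.625 = 23.615.
Outside the cutoffs: 13.62, 24.94, 26.27, 28.15.

4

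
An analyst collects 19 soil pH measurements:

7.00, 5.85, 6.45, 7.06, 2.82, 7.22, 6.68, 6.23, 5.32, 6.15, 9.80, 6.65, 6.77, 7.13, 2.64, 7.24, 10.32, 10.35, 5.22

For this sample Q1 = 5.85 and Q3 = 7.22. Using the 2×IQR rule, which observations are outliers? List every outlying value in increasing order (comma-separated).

2.64, 2.82, 10.32, 10.35

IQR = Q3 − Q1 = 7.22 − 5.85 = 1.37.
Lower fence = Q1 − 2·IQR = 5.85 − 2.74 = 3.11.
Upper fence = Q3 + 2·IQR = 7.22 + 2.74 = 9.96.
2.64 < 3.11 → outlier.
2.82 < 3.11 → outlier.
10.32 > 9.96 → outlier.
10.35 > 9.96 → outlier.
All remaining values lie within [3.11, 9.96].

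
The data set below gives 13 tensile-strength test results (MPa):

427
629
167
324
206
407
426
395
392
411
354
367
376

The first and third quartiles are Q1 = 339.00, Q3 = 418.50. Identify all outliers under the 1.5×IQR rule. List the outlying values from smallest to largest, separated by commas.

167, 206, 629

IQR = Q3 − Q1 = 418.50 − 339.00 = 79.50.
Lower fence = Q1 − 1.5·IQR = 339.00 − 119.25 = 219.75.
Upper fence = Q3 + 1.5·IQR = 418.50 + 119.25 = 537.75.
167 < 219.75 → outlier.
206 < 219.75 → outlier.
629 > 537.75 → outlier.
All remaining values lie within [219.75, 537.75].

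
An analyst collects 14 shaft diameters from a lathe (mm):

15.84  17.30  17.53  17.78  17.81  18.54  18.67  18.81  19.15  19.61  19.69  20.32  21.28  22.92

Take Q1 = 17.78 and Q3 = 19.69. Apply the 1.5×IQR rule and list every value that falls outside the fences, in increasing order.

22.92

IQR = Q3 − Q1 = 19.69 − 17.78 = 1.91.
Lower fence = Q1 − 1.5·IQR = 17.78 − 2.865 = 14.915.
Upper fence = Q3 + 1.5·IQR = 19.69 + 2.865 = 22.555.
22.92 > 22.555 → outlier.
All remaining values lie within [14.915, 22.555].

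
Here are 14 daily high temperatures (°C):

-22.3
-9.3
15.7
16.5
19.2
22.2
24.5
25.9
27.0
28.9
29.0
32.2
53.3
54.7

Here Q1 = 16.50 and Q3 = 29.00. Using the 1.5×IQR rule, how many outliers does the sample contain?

4

IQR = 12.50; fences at 16.50 − 18.75 = -2.25 and 29.00 + 18.75 = 47.75.
Outside the cutoffs: -22.3, -9.3, 53.3, 54.7.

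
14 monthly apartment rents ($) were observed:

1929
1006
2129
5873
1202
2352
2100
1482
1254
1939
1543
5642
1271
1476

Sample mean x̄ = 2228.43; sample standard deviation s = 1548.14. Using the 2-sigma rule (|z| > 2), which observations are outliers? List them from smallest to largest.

Cutoffs at x̄ ± 2s: 2228.43 ± 2·1548.14 = [-867.85, 5324.71].
5642: z = 2.20, |z| > 2 → outlier.
5873: z = 2.35, |z| > 2 → outlier.
Every other value lies within [-867.85, 5324.71].

5642, 5873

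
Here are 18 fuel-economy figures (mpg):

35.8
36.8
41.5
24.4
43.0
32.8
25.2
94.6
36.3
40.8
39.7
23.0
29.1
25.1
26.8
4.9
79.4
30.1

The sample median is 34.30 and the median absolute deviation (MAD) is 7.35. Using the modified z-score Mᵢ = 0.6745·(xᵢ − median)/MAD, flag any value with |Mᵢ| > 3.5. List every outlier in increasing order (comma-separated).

79.4, 94.6

|Mᵢ| > 3.5 ⇔ |xᵢ − 34.30| > 3.5·7.35/0.6745 = 38.14.
So outliers lie outside [-3.84, 72.44].
79.4: M = 4.14 → outlier.
94.6: M = 5.53 → outlier.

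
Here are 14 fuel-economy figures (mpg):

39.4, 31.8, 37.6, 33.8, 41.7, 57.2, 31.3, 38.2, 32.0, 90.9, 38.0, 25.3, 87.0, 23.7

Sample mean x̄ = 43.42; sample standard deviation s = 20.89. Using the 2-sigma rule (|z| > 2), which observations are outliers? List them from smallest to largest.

87.0, 90.9

Cutoffs at x̄ ± 2s: 43.42 ± 2·20.89 = [1.64, 85.20].
87.0: z = 2.09, |z| > 2 → outlier.
90.9: z = 2.27, |z| > 2 → outlier.
Every other value lies within [1.64, 85.20].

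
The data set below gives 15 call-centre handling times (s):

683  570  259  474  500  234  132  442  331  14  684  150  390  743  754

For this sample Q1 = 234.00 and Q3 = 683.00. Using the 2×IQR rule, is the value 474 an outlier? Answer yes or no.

IQR = Q3 − Q1 = 683.00 − 234.00 = 449.00.
Lower fence = Q1 − 2·IQR = 234.00 − 898.00 = -664.00.
Upper fence = Q3 + 2·IQR = 683.00 + 898.00 = 1581.00.
474 lies within [-664.00, 1581.00].

no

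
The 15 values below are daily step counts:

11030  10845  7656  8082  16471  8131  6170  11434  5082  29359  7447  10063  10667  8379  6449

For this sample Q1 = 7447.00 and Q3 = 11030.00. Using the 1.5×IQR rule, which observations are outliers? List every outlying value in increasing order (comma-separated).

IQR = Q3 − Q1 = 11030.00 − 7447.00 = 3583.00.
Lower fence = Q1 − 1.5·IQR = 7447.00 − 5374.50 = 2072.50.
Upper fence = Q3 + 1.5·IQR = 11030.00 + 5374.50 = 16404.50.
16471 > 16404.50 → outlier.
29359 > 16404.50 → outlier.
All remaining values lie within [2072.50, 16404.50].

16471, 29359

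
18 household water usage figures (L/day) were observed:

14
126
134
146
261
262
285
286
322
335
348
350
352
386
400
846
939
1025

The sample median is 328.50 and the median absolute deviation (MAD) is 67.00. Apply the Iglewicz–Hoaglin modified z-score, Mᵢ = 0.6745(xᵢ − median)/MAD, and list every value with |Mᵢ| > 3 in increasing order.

|Mᵢ| > 3 ⇔ |xᵢ − 328.50| > 3·67.00/0.6745 = 298.00.
So outliers lie outside [30.50, 626.50].
14: M = -3.17 → outlier.
846: M = 5.21 → outlier.
939: M = 6.15 → outlier.
1025: M = 7.01 → outlier.

14, 846, 939, 1025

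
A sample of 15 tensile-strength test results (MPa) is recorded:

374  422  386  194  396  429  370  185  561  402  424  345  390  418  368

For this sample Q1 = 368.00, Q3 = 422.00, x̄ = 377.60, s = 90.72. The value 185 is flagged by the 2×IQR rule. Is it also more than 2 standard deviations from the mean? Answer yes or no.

z = (185 − 377.60) / 90.72 = -2.12.
|z| = 2.12 > 2.

yes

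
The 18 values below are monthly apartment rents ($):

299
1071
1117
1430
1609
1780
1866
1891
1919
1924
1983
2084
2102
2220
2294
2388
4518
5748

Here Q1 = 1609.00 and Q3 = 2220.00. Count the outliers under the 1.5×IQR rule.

IQR = 611.00; fences at 1609.00 − 916.50 = 692.50 and 2220.00 + 916.50 = 3136.50.
Outside the cutoffs: 299, 4518, 5748.

3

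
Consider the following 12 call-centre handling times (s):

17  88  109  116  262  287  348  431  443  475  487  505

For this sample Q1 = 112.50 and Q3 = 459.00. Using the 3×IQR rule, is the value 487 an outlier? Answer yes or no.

no

IQR = Q3 − Q1 = 459.00 − 112.50 = 346.50.
Lower fence = Q1 − 3·IQR = 112.50 − 1039.50 = -927.00.
Upper fence = Q3 + 3·IQR = 459.00 + 1039.50 = 1498.50.
487 lies within [-927.00, 1498.50].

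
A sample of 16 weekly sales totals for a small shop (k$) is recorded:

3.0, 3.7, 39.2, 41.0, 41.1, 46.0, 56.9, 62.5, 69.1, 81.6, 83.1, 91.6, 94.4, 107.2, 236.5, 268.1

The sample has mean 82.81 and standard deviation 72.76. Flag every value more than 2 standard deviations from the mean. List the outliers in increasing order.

236.5, 268.1

Cutoffs at x̄ ± 2s: 82.81 ± 2·72.76 = [-62.71, 228.33].
236.5: z = 2.11, |z| > 2 → outlier.
268.1: z = 2.55, |z| > 2 → outlier.
Every other value lies within [-62.71, 228.33].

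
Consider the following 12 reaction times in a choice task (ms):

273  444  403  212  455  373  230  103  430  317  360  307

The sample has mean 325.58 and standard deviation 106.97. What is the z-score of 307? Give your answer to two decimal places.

z = (307 − 325.58) / 106.97 = -0.17.

-0.17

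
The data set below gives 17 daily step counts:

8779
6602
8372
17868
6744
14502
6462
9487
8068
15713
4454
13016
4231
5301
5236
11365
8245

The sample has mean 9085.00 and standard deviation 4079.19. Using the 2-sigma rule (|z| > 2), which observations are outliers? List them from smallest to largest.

17868

Cutoffs at x̄ ± 2s: 9085.00 ± 2·4079.19 = [926.62, 17243.38].
17868: z = 2.15, |z| > 2 → outlier.
Every other value lies within [926.62, 17243.38].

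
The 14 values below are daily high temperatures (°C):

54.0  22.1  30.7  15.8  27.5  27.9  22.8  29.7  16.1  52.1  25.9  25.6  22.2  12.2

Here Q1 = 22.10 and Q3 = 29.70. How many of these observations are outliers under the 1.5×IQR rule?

IQR = 7.60; fences at 22.10 − 11.40 = 10.70 and 29.70 + 11.40 = 41.10.
Outside the cutoffs: 52.1, 54.0.

2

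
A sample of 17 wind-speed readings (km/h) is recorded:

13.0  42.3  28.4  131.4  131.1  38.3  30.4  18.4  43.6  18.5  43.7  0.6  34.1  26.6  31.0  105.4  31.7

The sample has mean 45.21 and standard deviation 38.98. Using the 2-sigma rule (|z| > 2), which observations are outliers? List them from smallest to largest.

131.1, 131.4

Cutoffs at x̄ ± 2s: 45.21 ± 2·38.98 = [-32.75, 123.17].
131.1: z = 2.20, |z| > 2 → outlier.
131.4: z = 2.21, |z| > 2 → outlier.
Every other value lies within [-32.75, 123.17].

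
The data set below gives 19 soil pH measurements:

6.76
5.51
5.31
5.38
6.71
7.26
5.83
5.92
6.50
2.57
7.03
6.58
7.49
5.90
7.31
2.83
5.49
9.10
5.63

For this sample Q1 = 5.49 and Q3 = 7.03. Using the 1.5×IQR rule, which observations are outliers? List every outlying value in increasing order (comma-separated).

2.57, 2.83

IQR = Q3 − Q1 = 7.03 − 5.49 = 1.54.
Lower fence = Q1 − 1.5·IQR = 5.49 − 2.31 = 3.18.
Upper fence = Q3 + 1.5·IQR = 7.03 + 2.31 = 9.34.
2.57 < 3.18 → outlier.
2.83 < 3.18 → outlier.
All remaining values lie within [3.18, 9.34].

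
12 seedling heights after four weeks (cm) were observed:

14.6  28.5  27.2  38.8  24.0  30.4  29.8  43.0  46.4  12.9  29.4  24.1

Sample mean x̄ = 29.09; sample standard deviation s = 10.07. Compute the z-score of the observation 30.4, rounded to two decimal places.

0.13

z = (30.4 − 29.09) / 10.07 = 0.13.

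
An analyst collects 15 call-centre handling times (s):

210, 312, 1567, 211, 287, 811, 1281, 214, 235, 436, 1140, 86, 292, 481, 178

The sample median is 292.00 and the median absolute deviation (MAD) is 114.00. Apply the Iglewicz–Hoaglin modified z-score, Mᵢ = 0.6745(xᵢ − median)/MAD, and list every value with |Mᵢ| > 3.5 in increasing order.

|Mᵢ| > 3.5 ⇔ |xᵢ − 292.00| > 3.5·114.00/0.6745 = 591.55.
So outliers lie outside [-299.55, 883.55].
1140: M = 5.02 → outlier.
1281: M = 5.85 → outlier.
1567: M = 7.54 → outlier.

1140, 1281, 1567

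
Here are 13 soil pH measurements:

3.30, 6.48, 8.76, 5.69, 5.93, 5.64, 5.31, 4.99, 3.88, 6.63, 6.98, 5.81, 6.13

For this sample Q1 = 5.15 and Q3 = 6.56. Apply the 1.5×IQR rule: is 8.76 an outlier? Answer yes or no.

IQR = Q3 − Q1 = 6.56 − 5.15 = 1.41.
Lower fence = Q1 − 1.5·IQR = 5.15 − 2.115 = 3.035.
Upper fence = Q3 + 1.5·IQR = 6.56 + 2.115 = 8.675.
8.76 lies above the upper fence.

yes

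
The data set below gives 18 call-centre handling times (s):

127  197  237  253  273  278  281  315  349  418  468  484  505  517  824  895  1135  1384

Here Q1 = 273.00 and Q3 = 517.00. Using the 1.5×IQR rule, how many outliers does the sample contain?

3

IQR = 244.00; fences at 273.00 − 366.00 = -93.00 and 517.00 + 366.00 = 883.00.
Outside the cutoffs: 895, 1135, 1384.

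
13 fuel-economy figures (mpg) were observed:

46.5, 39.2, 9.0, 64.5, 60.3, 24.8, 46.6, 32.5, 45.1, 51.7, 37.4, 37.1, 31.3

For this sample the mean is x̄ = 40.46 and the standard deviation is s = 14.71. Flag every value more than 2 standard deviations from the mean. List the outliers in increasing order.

9.0

Cutoffs at x̄ ± 2s: 40.46 ± 2·14.71 = [11.04, 69.88].
9.0: z = -2.14, |z| > 2 → outlier.
Every other value lies within [11.04, 69.88].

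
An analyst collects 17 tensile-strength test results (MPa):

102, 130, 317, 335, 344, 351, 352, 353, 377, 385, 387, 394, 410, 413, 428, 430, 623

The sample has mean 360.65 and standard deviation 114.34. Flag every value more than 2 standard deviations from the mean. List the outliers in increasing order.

102, 130, 623

Cutoffs at x̄ ± 2s: 360.65 ± 2·114.34 = [131.97, 589.33].
102: z = -2.26, |z| > 2 → outlier.
130: z = -2.02, |z| > 2 → outlier.
623: z = 2.29, |z| > 2 → outlier.
Every other value lies within [131.97, 589.33].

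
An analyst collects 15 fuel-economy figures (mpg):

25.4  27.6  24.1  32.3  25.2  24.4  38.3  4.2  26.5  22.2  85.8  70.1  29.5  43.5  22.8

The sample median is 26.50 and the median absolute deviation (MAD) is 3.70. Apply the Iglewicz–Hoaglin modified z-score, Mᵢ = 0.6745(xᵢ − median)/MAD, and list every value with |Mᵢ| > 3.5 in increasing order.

|Mᵢ| > 3.5 ⇔ |xᵢ − 26.50| > 3.5·3.70/0.6745 = 19.20.
So outliers lie outside [7.30, 45.70].
4.2: M = -4.07 → outlier.
70.1: M = 7.95 → outlier.
85.8: M = 10.81 → outlier.

4.2, 70.1, 85.8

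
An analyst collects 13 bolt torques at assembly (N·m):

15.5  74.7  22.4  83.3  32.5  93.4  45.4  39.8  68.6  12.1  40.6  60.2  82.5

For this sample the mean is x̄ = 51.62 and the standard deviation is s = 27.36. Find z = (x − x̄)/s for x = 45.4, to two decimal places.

-0.23

z = (45.4 − 51.62) / 27.36 = -0.23.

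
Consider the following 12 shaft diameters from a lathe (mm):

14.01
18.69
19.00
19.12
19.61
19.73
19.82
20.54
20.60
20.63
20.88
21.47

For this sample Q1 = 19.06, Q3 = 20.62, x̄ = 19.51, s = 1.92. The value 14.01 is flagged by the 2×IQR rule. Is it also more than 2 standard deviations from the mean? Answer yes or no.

yes

z = (14.01 − 19.51) / 1.92 = -2.86.
|z| = 2.86 > 2.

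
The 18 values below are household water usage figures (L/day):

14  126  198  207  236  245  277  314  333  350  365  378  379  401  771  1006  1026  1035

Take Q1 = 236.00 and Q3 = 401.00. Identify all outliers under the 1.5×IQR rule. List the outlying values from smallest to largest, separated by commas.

IQR = Q3 − Q1 = 401.00 − 236.00 = 165.00.
Lower fence = Q1 − 1.5·IQR = 236.00 − 247.50 = -11.50.
Upper fence = Q3 + 1.5·IQR = 401.00 + 247.50 = 648.50.
771 > 648.50 → outlier.
1006 > 648.50 → outlier.
1026 > 648.50 → outlier.
1035 > 648.50 → outlier.
All remaining values lie within [-11.50, 648.50].

771, 1006, 1026, 1035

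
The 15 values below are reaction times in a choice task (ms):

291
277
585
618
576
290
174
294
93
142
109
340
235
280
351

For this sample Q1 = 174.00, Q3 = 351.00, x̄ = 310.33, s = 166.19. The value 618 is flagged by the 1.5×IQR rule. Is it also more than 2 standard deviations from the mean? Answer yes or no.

z = (618 − 310.33) / 166.19 = 1.85.
|z| = 1.85 ≤ 2.

no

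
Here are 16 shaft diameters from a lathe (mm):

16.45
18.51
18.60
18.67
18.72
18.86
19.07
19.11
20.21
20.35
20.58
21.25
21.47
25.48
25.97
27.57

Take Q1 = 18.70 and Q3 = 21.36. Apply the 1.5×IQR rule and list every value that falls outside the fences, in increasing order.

25.48, 25.97, 27.57

IQR = Q3 − Q1 = 21.36 − 18.70 = 2.66.
Lower fence = Q1 − 1.5·IQR = 18.70 − 3.99 = 14.71.
Upper fence = Q3 + 1.5·IQR = 21.36 + 3.99 = 25.35.
25.48 > 25.35 → outlier.
25.97 > 25.35 → outlier.
27.57 > 25.35 → outlier.
All remaining values lie within [14.71, 25.35].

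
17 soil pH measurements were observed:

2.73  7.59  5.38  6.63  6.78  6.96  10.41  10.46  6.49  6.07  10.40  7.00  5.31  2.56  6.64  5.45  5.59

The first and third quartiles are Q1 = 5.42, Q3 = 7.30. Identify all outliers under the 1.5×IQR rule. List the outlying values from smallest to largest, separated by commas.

IQR = Q3 − Q1 = 7.30 − 5.42 = 1.88.
Lower fence = Q1 − 1.5·IQR = 5.42 − 2.82 = 2.60.
Upper fence = Q3 + 1.5·IQR = 7.30 + 2.82 = 10.12.
2.56 < 2.60 → outlier.
10.40 > 10.12 → outlier.
10.41 > 10.12 → outlier.
10.46 > 10.12 → outlier.
All remaining values lie within [2.60, 10.12].

2.56, 10.40, 10.41, 10.46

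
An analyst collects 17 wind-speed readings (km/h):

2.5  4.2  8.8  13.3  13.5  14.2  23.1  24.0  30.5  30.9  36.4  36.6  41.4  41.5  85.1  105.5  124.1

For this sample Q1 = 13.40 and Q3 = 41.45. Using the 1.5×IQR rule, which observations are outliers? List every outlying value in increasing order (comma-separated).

85.1, 105.5, 124.1

IQR = Q3 − Q1 = 41.45 − 13.40 = 28.05.
Lower fence = Q1 − 1.5·IQR = 13.40 − 42.075 = -28.675.
Upper fence = Q3 + 1.5·IQR = 41.45 + 42.075 = 83.525.
85.1 > 83.525 → outlier.
105.5 > 83.525 → outlier.
124.1 > 83.525 → outlier.
All remaining values lie within [-28.675, 83.525].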